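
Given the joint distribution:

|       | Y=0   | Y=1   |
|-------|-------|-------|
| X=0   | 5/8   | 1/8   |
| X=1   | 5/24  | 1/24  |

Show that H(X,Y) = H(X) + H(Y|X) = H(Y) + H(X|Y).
Marginal P(X) (row sums):
  P(X=0) = 5/8 + 1/8 = 3/4
  P(X=1) = 5/24 + 1/24 = 1/4
Marginal P(Y) (column sums):
  P(Y=0) = 5/8 + 5/24 = 5/6
  P(Y=1) = 1/8 + 1/24 = 1/6

Decomposition 1: H(X) + H(Y|X)
H(X) = -[(3/4)·log₂(3/4) + (1/4)·log₂(1/4)]
  = 0.3113 + 0.5000
  = 0.8113 bits
H(Y|X) = -Σ P(X,Y)·log₂ P(Y|X), where P(Y|X) = P(X,Y) / P(X)
  (X=0,Y=0): P(Y|X) = (5/8)/(3/4) = 5/6;  -(5/8)·log₂(5/6) = 0.1644
  (X=0,Y=1): P(Y|X) = (1/8)/(3/4) = 1/6;  -(1/8)·log₂(1/6) = 0.3231
  (X=1,Y=0): P(Y|X) = (5/24)/(1/4) = 5/6;  -(5/24)·log₂(5/6) = 0.0548
  (X=1,Y=1): P(Y|X) = (1/24)/(1/4) = 1/6;  -(1/24)·log₂(1/6) = 0.1077
H(Y|X) = 0.1644 + 0.3231 + 0.0548 + 0.1077
  = 0.6500 bits
H(X) + H(Y|X) = 0.8113 + 0.6500 = 1.4613 bits

Decomposition 2: H(Y) + H(X|Y)
H(Y) = -[(5/6)·log₂(5/6) + (1/6)·log₂(1/6)]
  = 0.2192 + 0.4308
  = 0.6500 bits
H(X|Y) = -Σ P(X,Y)·log₂ P(X|Y), where P(X|Y) = P(X,Y) / P(Y)
  (X=0,Y=0): P(X|Y) = (5/8)/(5/6) = 3/4;  -(5/8)·log₂(3/4) = 0.2594
  (X=0,Y=1): P(X|Y) = (1/8)/(1/6) = 3/4;  -(1/8)·log₂(3/4) = 0.0519
  (X=1,Y=0): P(X|Y) = (5/24)/(5/6) = 1/4;  -(5/24)·log₂(1/4) = 0.4167
  (X=1,Y=1): P(X|Y) = (1/24)/(1/6) = 1/4;  -(1/24)·log₂(1/4) = 0.0833
H(X|Y) = 0.2594 + 0.0519 + 0.4167 + 0.0833
  = 0.8113 bits
H(Y) + H(X|Y) = 0.6500 + 0.8113 = 1.4613 bits

Direct computation of the joint entropy:
H(X,Y) = -[(5/8)·log₂(5/8) + (1/8)·log₂(1/8) + (5/24)·log₂(5/24) + (1/24)·log₂(1/24)]
  = 0.4238 + 0.3750 + 0.4715 + 0.1910
  = 1.4613 bits

All three agree: H(X,Y) = 1.4613 bits ✓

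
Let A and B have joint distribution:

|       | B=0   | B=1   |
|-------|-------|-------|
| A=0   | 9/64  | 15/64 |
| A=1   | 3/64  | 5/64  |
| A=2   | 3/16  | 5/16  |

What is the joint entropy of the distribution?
H(A,B) = -Σ P(A,B) log₂ P(A,B), summed over the non-zero cells:
H(A,B) = -[(9/64)·log₂(9/64) + (15/64)·log₂(15/64) + (3/64)·log₂(3/64) + (5/64)·log₂(5/64) + (3/16)·log₂(3/16) + (5/16)·log₂(5/16)]
  = 0.3980 + 0.4906 + 0.2070 + 0.2873 + 0.4528 + 0.5244
  = 2.3601 bits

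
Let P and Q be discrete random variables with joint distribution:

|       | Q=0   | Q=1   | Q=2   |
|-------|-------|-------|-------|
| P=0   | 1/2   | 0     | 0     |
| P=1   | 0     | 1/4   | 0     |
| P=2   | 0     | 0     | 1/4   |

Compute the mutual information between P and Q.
Marginal P(P) (row sums):
  P(P=0) = 1/2 + 0 + 0 = 1/2
  P(P=1) = 0 + 1/4 + 0 = 1/4
  P(P=2) = 0 + 0 + 1/4 = 1/4
Marginal P(Q) (column sums):
  P(Q=0) = 1/2 + 0 + 0 = 1/2
  P(Q=1) = 0 + 1/4 + 0 = 1/4
  P(Q=2) = 0 + 0 + 1/4 = 1/4

H(P) = -[(1/2)·log₂(1/2) + (1/4)·log₂(1/4) + (1/4)·log₂(1/4)]
  = 0.5000 + 0.5000 + 0.5000
  = 1.5000 bits
H(Q) = -[(1/2)·log₂(1/2) + (1/4)·log₂(1/4) + (1/4)·log₂(1/4)]
  = 0.5000 + 0.5000 + 0.5000
  = 1.5000 bits
H(P,Q) = -[(1/2)·log₂(1/2) + (1/4)·log₂(1/4) + (1/4)·log₂(1/4)]
  = 0.5000 + 0.5000 + 0.5000
  = 1.5000 bits

I(P;Q) = H(P) + H(Q) - H(P,Q)
  = 1.5000 + 1.5000 - 1.5000
  = 1.5000 bits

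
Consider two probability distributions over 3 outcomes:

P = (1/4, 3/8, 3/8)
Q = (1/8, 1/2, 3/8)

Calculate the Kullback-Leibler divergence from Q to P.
D(P||Q) = Σ P(i) log₂(P(i)/Q(i))
  i=0: (1/4) × log₂((1/4)/(1/8)) = (1/4) × log₂(2) = 0.2500
  i=1: (3/8) × log₂((3/8)/(1/2)) = (3/8) × log₂(3/4) = -0.1556
  i=2: (3/8) × log₂((3/8)/(3/8)) = (3/8) × log₂(1) = 0.0000
D(P||Q) = 0.2500 - 0.1556 + 0.0000
  = 0.0944 bits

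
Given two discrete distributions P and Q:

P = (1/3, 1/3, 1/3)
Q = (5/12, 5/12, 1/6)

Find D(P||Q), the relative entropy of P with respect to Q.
D(P||Q) = Σ P(i) log₂(P(i)/Q(i))
  i=0: (1/3) × log₂((1/3)/(5/12)) = (1/3) × log₂(4/5) = -0.1073
  i=1: (1/3) × log₂((1/3)/(5/12)) = (1/3) × log₂(4/5) = -0.1073
  i=2: (1/3) × log₂((1/3)/(1/6)) = (1/3) × log₂(2) = 0.3333
D(P||Q) = -0.1073 - 0.1073 + 0.3333
  = 0.1187 bits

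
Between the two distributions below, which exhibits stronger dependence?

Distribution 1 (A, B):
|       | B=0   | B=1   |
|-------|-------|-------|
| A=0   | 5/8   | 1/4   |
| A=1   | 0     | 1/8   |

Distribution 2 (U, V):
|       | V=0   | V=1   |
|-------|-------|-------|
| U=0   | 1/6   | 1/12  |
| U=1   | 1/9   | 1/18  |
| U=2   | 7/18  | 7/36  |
Distribution 1 (A, B):
Marginal P(A) (row sums):
  P(A=0) = 5/8 + 1/4 = 7/8
  P(A=1) = 0 + 1/8 = 1/8
Marginal P(B) (column sums):
  P(B=0) = 5/8 + 0 = 5/8
  P(B=1) = 1/4 + 1/8 = 3/8

H(A) = -[(7/8)·log₂(7/8) + (1/8)·log₂(1/8)]
  = 0.1686 + 0.3750
  = 0.5436 bits
H(B) = -[(5/8)·log₂(5/8) + (3/8)·log₂(3/8)]
  = 0.4238 + 0.5306
  = 0.9544 bits
H(A,B) = -[(5/8)·log₂(5/8) + (1/4)·log₂(1/4) + (1/8)·log₂(1/8)]
  = 0.4238 + 0.5000 + 0.3750
  = 1.2988 bits

I(A;B) = H(A) + H(B) - H(A,B)
  = 0.5436 + 0.9544 - 1.2988
  = 0.1992 bits

Distribution 2 (U, V):
Marginal P(U) (row sums):
  P(U=0) = 1/6 + 1/12 = 1/4
  P(U=1) = 1/9 + 1/18 = 1/6
  P(U=2) = 7/18 + 7/36 = 7/12
Marginal P(V) (column sums):
  P(V=0) = 1/6 + 1/9 + 7/18 = 2/3
  P(V=1) = 1/12 + 1/18 + 7/36 = 1/3

H(U) = -[(1/4)·log₂(1/4) + (1/6)·log₂(1/6) + (7/12)·log₂(7/12)]
  = 0.5000 + 0.4308 + 0.4536
  = 1.3844 bits
H(V) = -[(2/3)·log₂(2/3) + (1/3)·log₂(1/3)]
  = 0.3900 + 0.5283
  = 0.9183 bits
H(U,V) = -[(1/6)·log₂(1/6) + (1/12)·log₂(1/12) + (1/9)·log₂(1/9) + (1/18)·log₂(1/18) + (7/18)·log₂(7/18) + (7/36)·log₂(7/36)]
  = 0.4308 + 0.2987 + 0.3522 + 0.2317 + 0.5299 + 0.4594
  = 2.3027 bits

I(U;V) = H(U) + H(V) - H(U,V)
  = 1.3844 + 0.9183 - 2.3027
  = 0.0000 bits

I(A;B) = 0.1992 bits > I(U;V) = 0.0000 bits, so (A, B) has the higher mutual information (stronger dependence).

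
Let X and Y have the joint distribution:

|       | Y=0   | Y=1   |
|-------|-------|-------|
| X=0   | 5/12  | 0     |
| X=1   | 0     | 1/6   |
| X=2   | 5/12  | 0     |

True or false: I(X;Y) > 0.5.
Marginal P(X) (row sums):
  P(X=0) = 5/12 + 0 = 5/12
  P(X=1) = 0 + 1/6 = 1/6
  P(X=2) = 5/12 + 0 = 5/12
Marginal P(Y) (column sums):
  P(Y=0) = 5/12 + 0 + 5/12 = 5/6
  P(Y=1) = 0 + 1/6 + 0 = 1/6

H(X) = -[(5/12)·log₂(5/12) + (1/6)·log₂(1/6) + (5/12)·log₂(5/12)]
  = 0.5263 + 0.4308 + 0.5263
  = 1.4834 bits
H(Y) = -[(5/6)·log₂(5/6) + (1/6)·log₂(1/6)]
  = 0.2192 + 0.4308
  = 0.6500 bits
H(X,Y) = -[(5/12)·log₂(5/12) + (1/6)·log₂(1/6) + (5/12)·log₂(5/12)]
  = 0.5263 + 0.4308 + 0.5263
  = 1.4834 bits

I(X;Y) = H(X) + H(Y) - H(X,Y)
  = 1.4834 + 0.6500 - 1.4834
  = 0.6500 bits

True. I(X;Y) = 0.6500 bits, which is > 0.5 bits.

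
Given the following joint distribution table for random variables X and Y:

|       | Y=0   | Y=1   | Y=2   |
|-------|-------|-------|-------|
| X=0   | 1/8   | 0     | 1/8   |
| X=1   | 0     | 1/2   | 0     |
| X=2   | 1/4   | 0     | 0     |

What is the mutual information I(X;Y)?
Marginal P(X) (row sums):
  P(X=0) = 1/8 + 0 + 1/8 = 1/4
  P(X=1) = 0 + 1/2 + 0 = 1/2
  P(X=2) = 1/4 + 0 + 0 = 1/4
Marginal P(Y) (column sums):
  P(Y=0) = 1/8 + 0 + 1/4 = 3/8
  P(Y=1) = 0 + 1/2 + 0 = 1/2
  P(Y=2) = 1/8 + 0 + 0 = 1/8

H(X) = -[(1/4)·log₂(1/4) + (1/2)·log₂(1/2) + (1/4)·log₂(1/4)]
  = 0.5000 + 0.5000 + 0.5000
  = 1.5000 bits
H(Y) = -[(3/8)·log₂(3/8) + (1/2)·log₂(1/2) + (1/8)·log₂(1/8)]
  = 0.5306 + 0.5000 + 0.3750
  = 1.4056 bits
H(X,Y) = -[(1/8)·log₂(1/8) + (1/8)·log₂(1/8) + (1/2)·log₂(1/2) + (1/4)·log₂(1/4)]
  = 0.3750 + 0.3750 + 0.5000 + 0.5000
  = 1.7500 bits

I(X;Y) = H(X) + H(Y) - H(X,Y)
  = 1.5000 + 1.4056 - 1.7500
  = 1.1556 bits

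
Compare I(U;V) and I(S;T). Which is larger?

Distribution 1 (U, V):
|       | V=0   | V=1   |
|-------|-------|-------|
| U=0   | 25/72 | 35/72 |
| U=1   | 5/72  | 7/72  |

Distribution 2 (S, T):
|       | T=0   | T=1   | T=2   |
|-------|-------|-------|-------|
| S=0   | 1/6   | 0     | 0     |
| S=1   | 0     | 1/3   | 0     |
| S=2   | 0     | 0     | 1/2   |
Distribution 1 (U, V):
Marginal P(U) (row sums):
  P(U=0) = 25/72 + 35/72 = 5/6
  P(U=1) = 5/72 + 7/72 = 1/6
Marginal P(V) (column sums):
  P(V=0) = 25/72 + 5/72 = 5/12
  P(V=1) = 35/72 + 7/72 = 7/12

H(U) = -[(5/6)·log₂(5/6) + (1/6)·log₂(1/6)]
  = 0.2192 + 0.4308
  = 0.6500 bits
H(V) = -[(5/12)·log₂(5/12) + (7/12)·log₂(7/12)]
  = 0.5263 + 0.4536
  = 0.9799 bits
H(U,V) = -[(25/72)·log₂(25/72) + (35/72)·log₂(35/72) + (5/72)·log₂(5/72) + (7/72)·log₂(7/72)]
  = 0.5299 + 0.5059 + 0.2672 + 0.3269
  = 1.6299 bits

I(U;V) = H(U) + H(V) - H(U,V)
  = 0.6500 + 0.9799 - 1.6299
  = 0.0000 bits

Distribution 2 (S, T):
Marginal P(S) (row sums):
  P(S=0) = 1/6 + 0 + 0 = 1/6
  P(S=1) = 0 + 1/3 + 0 = 1/3
  P(S=2) = 0 + 0 + 1/2 = 1/2
Marginal P(T) (column sums):
  P(T=0) = 1/6 + 0 + 0 = 1/6
  P(T=1) = 0 + 1/3 + 0 = 1/3
  P(T=2) = 0 + 0 + 1/2 = 1/2

H(S) = -[(1/6)·log₂(1/6) + (1/3)·log₂(1/3) + (1/2)·log₂(1/2)]
  = 0.4308 + 0.5283 + 0.5000
  = 1.4591 bits
H(T) = -[(1/6)·log₂(1/6) + (1/3)·log₂(1/3) + (1/2)·log₂(1/2)]
  = 0.4308 + 0.5283 + 0.5000
  = 1.4591 bits
H(S,T) = -[(1/6)·log₂(1/6) + (1/3)·log₂(1/3) + (1/2)·log₂(1/2)]
  = 0.4308 + 0.5283 + 0.5000
  = 1.4591 bits

I(S;T) = H(S) + H(T) - H(S,T)
  = 1.4591 + 1.4591 - 1.4591
  = 1.4591 bits

I(S;T) = 1.4591 bits > I(U;V) = 0.0000 bits, so (S, T) has the higher mutual information (stronger dependence).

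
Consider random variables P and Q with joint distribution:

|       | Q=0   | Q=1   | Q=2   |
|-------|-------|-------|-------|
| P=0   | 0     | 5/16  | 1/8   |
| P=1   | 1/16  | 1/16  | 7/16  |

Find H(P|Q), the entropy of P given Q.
Marginal P(Q) (column sums):
  P(Q=0) = 0 + 1/16 = 1/16
  P(Q=1) = 5/16 + 1/16 = 3/8
  P(Q=2) = 1/8 + 7/16 = 9/16

H(P|Q) = -Σ P(P,Q)·log₂ P(P|Q), where P(P|Q) = P(P,Q) / P(Q)
  (cells with P(P,Q) = 0 contribute 0)
  (P=0,Q=1): P(P|Q) = (5/16)/(3/8) = 5/6;  -(5/16)·log₂(5/6) = 0.0822
  (P=0,Q=2): P(P|Q) = (1/8)/(9/16) = 2/9;  -(1/8)·log₂(2/9) = 0.2712
  (P=1,Q=0): P(P|Q) = (1/16)/(1/16) = 1;  -(1/16)·log₂(1) = 0.0000
  (P=1,Q=1): P(P|Q) = (1/16)/(3/8) = 1/6;  -(1/16)·log₂(1/6) = 0.1616
  (P=1,Q=2): P(P|Q) = (7/16)/(9/16) = 7/9;  -(7/16)·log₂(7/9) = 0.1586
H(P|Q) = 0.0822 + 0.2712 + 0.0000 + 0.1616 + 0.1586
  = 0.6736 bits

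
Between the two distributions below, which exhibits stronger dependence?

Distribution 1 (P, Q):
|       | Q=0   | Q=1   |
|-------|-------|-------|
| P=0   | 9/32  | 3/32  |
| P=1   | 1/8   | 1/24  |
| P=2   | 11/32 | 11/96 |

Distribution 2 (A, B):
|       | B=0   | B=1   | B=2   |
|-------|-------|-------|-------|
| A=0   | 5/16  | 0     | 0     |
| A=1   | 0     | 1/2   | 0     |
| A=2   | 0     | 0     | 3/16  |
Distribution 1 (P, Q):
Marginal P(P) (row sums):
  P(P=0) = 9/32 + 3/32 = 3/8
  P(P=1) = 1/8 + 1/24 = 1/6
  P(P=2) = 11/32 + 11/96 = 11/24
Marginal P(Q) (column sums):
  P(Q=0) = 9/32 + 1/8 + 11/32 = 3/4
  P(Q=1) = 3/32 + 1/24 + 11/96 = 1/4

H(P) = -[(3/8)·log₂(3/8) + (1/6)·log₂(1/6) + (11/24)·log₂(11/24)]
  = 0.5306 + 0.4308 + 0.5159
  = 1.4773 bits
H(Q) = -[(3/4)·log₂(3/4) + (1/4)·log₂(1/4)]
  = 0.3113 + 0.5000
  = 0.8113 bits
H(P,Q) = -[(9/32)·log₂(9/32) + (3/32)·log₂(3/32) + (1/8)·log₂(1/8) + (1/24)·log₂(1/24) + (11/32)·log₂(11/32) + (11/96)·log₂(11/96)]
  = 0.5147 + 0.3202 + 0.3750 + 0.1910 + 0.5296 + 0.3581
  = 2.2886 bits

I(P;Q) = H(P) + H(Q) - H(P,Q)
  = 1.4773 + 0.8113 - 2.2886
  = 0.0000 bits

Distribution 2 (A, B):
Marginal P(A) (row sums):
  P(A=0) = 5/16 + 0 + 0 = 5/16
  P(A=1) = 0 + 1/2 + 0 = 1/2
  P(A=2) = 0 + 0 + 3/16 = 3/16
Marginal P(B) (column sums):
  P(B=0) = 5/16 + 0 + 0 = 5/16
  P(B=1) = 0 + 1/2 + 0 = 1/2
  P(B=2) = 0 + 0 + 3/16 = 3/16

H(A) = -[(5/16)·log₂(5/16) + (1/2)·log₂(1/2) + (3/16)·log₂(3/16)]
  = 0.5244 + 0.5000 + 0.4528
  = 1.4772 bits
H(B) = -[(5/16)·log₂(5/16) + (1/2)·log₂(1/2) + (3/16)·log₂(3/16)]
  = 0.5244 + 0.5000 + 0.4528
  = 1.4772 bits
H(A,B) = -[(5/16)·log₂(5/16) + (1/2)·log₂(1/2) + (3/16)·log₂(3/16)]
  = 0.5244 + 0.5000 + 0.4528
  = 1.4772 bits

I(A;B) = H(A) + H(B) - H(A,B)
  = 1.4772 + 1.4772 - 1.4772
  = 1.4772 bits

I(A;B) = 1.4772 bits > I(P;Q) = 0.0000 bits, so (A, B) has the higher mutual information (stronger dependence).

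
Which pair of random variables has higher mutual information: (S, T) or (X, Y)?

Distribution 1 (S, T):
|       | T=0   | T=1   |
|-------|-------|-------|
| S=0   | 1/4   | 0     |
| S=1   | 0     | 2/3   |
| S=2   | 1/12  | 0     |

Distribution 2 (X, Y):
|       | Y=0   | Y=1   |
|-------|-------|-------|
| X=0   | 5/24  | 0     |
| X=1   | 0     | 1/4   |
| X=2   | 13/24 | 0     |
Distribution 1 (S, T):
Marginal P(S) (row sums):
  P(S=0) = 1/4 + 0 = 1/4
  P(S=1) = 0 + 2/3 = 2/3
  P(S=2) = 1/12 + 0 = 1/12
Marginal P(T) (column sums):
  P(T=0) = 1/4 + 0 + 1/12 = 1/3
  P(T=1) = 0 + 2/3 + 0 = 2/3

H(S) = -[(1/4)·log₂(1/4) + (2/3)·log₂(2/3) + (1/12)·log₂(1/12)]
  = 0.5000 + 0.3900 + 0.2987
  = 1.1887 bits
H(T) = -[(1/3)·log₂(1/3) + (2/3)·log₂(2/3)]
  = 0.5283 + 0.3900
  = 0.9183 bits
H(S,T) = -[(1/4)·log₂(1/4) + (2/3)·log₂(2/3) + (1/12)·log₂(1/12)]
  = 0.5000 + 0.3900 + 0.2987
  = 1.1887 bits

I(S;T) = H(S) + H(T) - H(S,T)
  = 1.1887 + 0.9183 - 1.1887
  = 0.9183 bits

Distribution 2 (X, Y):
Marginal P(X) (row sums):
  P(X=0) = 5/24 + 0 = 5/24
  P(X=1) = 0 + 1/4 = 1/4
  P(X=2) = 13/24 + 0 = 13/24
Marginal P(Y) (column sums):
  P(Y=0) = 5/24 + 0 + 13/24 = 3/4
  P(Y=1) = 0 + 1/4 + 0 = 1/4

H(X) = -[(5/24)·log₂(5/24) + (1/4)·log₂(1/4) + (13/24)·log₂(13/24)]
  = 0.4715 + 0.5000 + 0.4791
  = 1.4506 bits
H(Y) = -[(3/4)·log₂(3/4) + (1/4)·log₂(1/4)]
  = 0.3113 + 0.5000
  = 0.8113 bits
H(X,Y) = -[(5/24)·log₂(5/24) + (1/4)·log₂(1/4) + (13/24)·log₂(13/24)]
  = 0.4715 + 0.5000 + 0.4791
  = 1.4506 bits

I(X;Y) = H(X) + H(Y) - H(X,Y)
  = 1.4506 + 0.8113 - 1.4506
  = 0.8113 bits

I(S;T) = 0.9183 bits > I(X;Y) = 0.8113 bits, so (S, T) has the higher mutual information (stronger dependence).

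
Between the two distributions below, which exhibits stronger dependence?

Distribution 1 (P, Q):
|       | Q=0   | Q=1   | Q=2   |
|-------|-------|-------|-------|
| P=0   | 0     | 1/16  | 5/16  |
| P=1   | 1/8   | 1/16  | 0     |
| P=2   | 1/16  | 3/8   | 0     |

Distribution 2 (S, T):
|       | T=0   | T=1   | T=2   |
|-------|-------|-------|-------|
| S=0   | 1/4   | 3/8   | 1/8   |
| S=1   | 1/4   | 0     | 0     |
Distribution 1 (P, Q):
Marginal P(P) (row sums):
  P(P=0) = 0 + 1/16 + 5/16 = 3/8
  P(P=1) = 1/8 + 1/16 + 0 = 3/16
  P(P=2) = 1/16 + 3/8 + 0 = 7/16
Marginal P(Q) (column sums):
  P(Q=0) = 0 + 1/8 + 1/16 = 3/16
  P(Q=1) = 1/16 + 1/16 + 3/8 = 1/2
  P(Q=2) = 5/16 + 0 + 0 = 5/16

H(P) = -[(3/8)·log₂(3/8) + (3/16)·log₂(3/16) + (7/16)·log₂(7/16)]
  = 0.5306 + 0.4528 + 0.5218
  = 1.5052 bits
H(Q) = -[(3/16)·log₂(3/16) + (1/2)·log₂(1/2) + (5/16)·log₂(5/16)]
  = 0.4528 + 0.5000 + 0.5244
  = 1.4772 bits
H(P,Q) = -[(1/16)·log₂(1/16) + (5/16)·log₂(5/16) + (1/8)·log₂(1/8) + (1/16)·log₂(1/16) + (1/16)·log₂(1/16) + (3/8)·log₂(3/8)]
  = 0.2500 + 0.5244 + 0.3750 + 0.2500 + 0.2500 + 0.5306
  = 2.1800 bits

I(P;Q) = H(P) + H(Q) - H(P,Q)
  = 1.5052 + 1.4772 - 2.1800
  = 0.8024 bits

Distribution 2 (S, T):
Marginal P(S) (row sums):
  P(S=0) = 1/4 + 3/8 + 1/8 = 3/4
  P(S=1) = 1/4 + 0 + 0 = 1/4
Marginal P(T) (column sums):
  P(T=0) = 1/4 + 1/4 = 1/2
  P(T=1) = 3/8 + 0 = 3/8
  P(T=2) = 1/8 + 0 = 1/8

H(S) = -[(3/4)·log₂(3/4) + (1/4)·log₂(1/4)]
  = 0.3113 + 0.5000
  = 0.8113 bits
H(T) = -[(1/2)·log₂(1/2) + (3/8)·log₂(3/8) + (1/8)·log₂(1/8)]
  = 0.5000 + 0.5306 + 0.3750
  = 1.4056 bits
H(S,T) = -[(1/4)·log₂(1/4) + (3/8)·log₂(3/8) + (1/8)·log₂(1/8) + (1/4)·log₂(1/4)]
  = 0.5000 + 0.5306 + 0.3750 + 0.5000
  = 1.9056 bits

I(S;T) = H(S) + H(T) - H(S,T)
  = 0.8113 + 1.4056 - 1.9056
  = 0.3113 bits

I(P;Q) = 0.8024 bits > I(S;T) = 0.3113 bits, so (P, Q) has the higher mutual information (stronger dependence).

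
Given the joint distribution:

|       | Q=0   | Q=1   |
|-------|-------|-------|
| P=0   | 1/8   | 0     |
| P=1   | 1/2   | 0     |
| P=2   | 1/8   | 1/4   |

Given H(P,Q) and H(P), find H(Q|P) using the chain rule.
From the chain rule: H(P,Q) = H(P) + H(Q|P)
Therefore: H(Q|P) = H(P,Q) - H(P)

H(P,Q) = -[(1/8)·log₂(1/8) + (1/2)·log₂(1/2) + (1/8)·log₂(1/8) + (1/4)·log₂(1/4)]
  = 0.3750 + 0.5000 + 0.3750 + 0.5000
  = 1.7500 bits
Marginal P(P) (row sums):
  P(P=0) = 1/8 + 0 = 1/8
  P(P=1) = 1/2 + 0 = 1/2
  P(P=2) = 1/8 + 1/4 = 3/8
H(P) = -[(1/8)·log₂(1/8) + (1/2)·log₂(1/2) + (3/8)·log₂(3/8)]
  = 0.3750 + 0.5000 + 0.5306
  = 1.4056 bits

H(Q|P) = 1.7500 - 1.4056 = 0.3444 bits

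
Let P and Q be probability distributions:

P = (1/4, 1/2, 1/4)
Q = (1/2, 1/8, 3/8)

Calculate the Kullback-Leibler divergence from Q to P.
D(P||Q) = Σ P(i) log₂(P(i)/Q(i))
  i=0: (1/4) × log₂((1/4)/(1/2)) = (1/4) × log₂(1/2) = -0.2500
  i=1: (1/2) × log₂((1/2)/(1/8)) = (1/2) × log₂(4) = 1.0000
  i=2: (1/4) × log₂((1/4)/(3/8)) = (1/4) × log₂(2/3) = -0.1462
D(P||Q) = -0.2500 + 1.0000 - 0.1462
  = 0.6038 bits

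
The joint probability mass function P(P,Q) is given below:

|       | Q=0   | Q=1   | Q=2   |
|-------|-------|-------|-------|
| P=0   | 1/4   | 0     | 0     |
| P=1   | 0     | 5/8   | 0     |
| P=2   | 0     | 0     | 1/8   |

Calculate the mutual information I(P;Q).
Marginal P(P) (row sums):
  P(P=0) = 1/4 + 0 + 0 = 1/4
  P(P=1) = 0 + 5/8 + 0 = 5/8
  P(P=2) = 0 + 0 + 1/8 = 1/8
Marginal P(Q) (column sums):
  P(Q=0) = 1/4 + 0 + 0 = 1/4
  P(Q=1) = 0 + 5/8 + 0 = 5/8
  P(Q=2) = 0 + 0 + 1/8 = 1/8

H(P) = -[(1/4)·log₂(1/4) + (5/8)·log₂(5/8) + (1/8)·log₂(1/8)]
  = 0.5000 + 0.4238 + 0.3750
  = 1.2988 bits
H(Q) = -[(1/4)·log₂(1/4) + (5/8)·log₂(5/8) + (1/8)·log₂(1/8)]
  = 0.5000 + 0.4238 + 0.3750
  = 1.2988 bits
H(P,Q) = -[(1/4)·log₂(1/4) + (5/8)·log₂(5/8) + (1/8)·log₂(1/8)]
  = 0.5000 + 0.4238 + 0.3750
  = 1.2988 bits

I(P;Q) = H(P) + H(Q) - H(P,Q)
  = 1.2988 + 1.2988 - 1.2988
  = 1.2988 bits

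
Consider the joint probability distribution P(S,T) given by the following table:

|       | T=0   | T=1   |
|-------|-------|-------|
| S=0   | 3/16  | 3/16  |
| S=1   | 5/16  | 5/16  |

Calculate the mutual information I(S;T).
Marginal P(S) (row sums):
  P(S=0) = 3/16 + 3/16 = 3/8
  P(S=1) = 5/16 + 5/16 = 5/8
Marginal P(T) (column sums):
  P(T=0) = 3/16 + 5/16 = 1/2
  P(T=1) = 3/16 + 5/16 = 1/2

H(S) = -[(3/8)·log₂(3/8) + (5/8)·log₂(5/8)]
  = 0.5306 + 0.4238
  = 0.9544 bits
H(T) = -[(1/2)·log₂(1/2) + (1/2)·log₂(1/2)]
  = 0.5000 + 0.5000
  = 1.0000 bits
H(S,T) = -[(3/16)·log₂(3/16) + (3/16)·log₂(3/16) + (5/16)·log₂(5/16) + (5/16)·log₂(5/16)]
  = 0.4528 + 0.4528 + 0.5244 + 0.5244
  = 1.9544 bits

I(S;T) = H(S) + H(T) - H(S,T)
  = 0.9544 + 1.0000 - 1.9544
  = 0.0000 bits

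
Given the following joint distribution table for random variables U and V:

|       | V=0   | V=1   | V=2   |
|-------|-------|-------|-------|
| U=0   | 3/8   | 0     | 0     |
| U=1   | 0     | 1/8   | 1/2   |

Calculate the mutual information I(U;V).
Marginal P(U) (row sums):
  P(U=0) = 3/8 + 0 + 0 = 3/8
  P(U=1) = 0 + 1/8 + 1/2 = 5/8
Marginal P(V) (column sums):
  P(V=0) = 3/8 + 0 = 3/8
  P(V=1) = 0 + 1/8 = 1/8
  P(V=2) = 0 + 1/2 = 1/2

H(U) = -[(3/8)·log₂(3/8) + (5/8)·log₂(5/8)]
  = 0.5306 + 0.4238
  = 0.9544 bits
H(V) = -[(3/8)·log₂(3/8) + (1/8)·log₂(1/8) + (1/2)·log₂(1/2)]
  = 0.5306 + 0.3750 + 0.5000
  = 1.4056 bits
H(U,V) = -[(3/8)·log₂(3/8) + (1/8)·log₂(1/8) + (1/2)·log₂(1/2)]
  = 0.5306 + 0.3750 + 0.5000
  = 1.4056 bits

I(U;V) = H(U) + H(V) - H(U,V)
  = 0.9544 + 1.4056 - 1.4056
  = 0.9544 bits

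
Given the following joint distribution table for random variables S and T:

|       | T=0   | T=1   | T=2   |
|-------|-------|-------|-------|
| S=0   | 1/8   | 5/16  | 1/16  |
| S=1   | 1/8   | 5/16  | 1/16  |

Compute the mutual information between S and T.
Marginal P(S) (row sums):
  P(S=0) = 1/8 + 5/16 + 1/16 = 1/2
  P(S=1) = 1/8 + 5/16 + 1/16 = 1/2
Marginal P(T) (column sums):
  P(T=0) = 1/8 + 1/8 = 1/4
  P(T=1) = 5/16 + 5/16 = 5/8
  P(T=2) = 1/16 + 1/16 = 1/8

H(S) = -[(1/2)·log₂(1/2) + (1/2)·log₂(1/2)]
  = 0.5000 + 0.5000
  = 1.0000 bits
H(T) = -[(1/4)·log₂(1/4) + (5/8)·log₂(5/8) + (1/8)·log₂(1/8)]
  = 0.5000 + 0.4238 + 0.3750
  = 1.2988 bits
H(S,T) = -[(1/8)·log₂(1/8) + (5/16)·log₂(5/16) + (1/16)·log₂(1/16) + (1/8)·log₂(1/8) + (5/16)·log₂(5/16) + (1/16)·log₂(1/16)]
  = 0.3750 + 0.5244 + 0.2500 + 0.3750 + 0.5244 + 0.2500
  = 2.2988 bits

I(S;T) = H(S) + H(T) - H(S,T)
  = 1.0000 + 1.2988 - 2.2988
  = 0.0000 bits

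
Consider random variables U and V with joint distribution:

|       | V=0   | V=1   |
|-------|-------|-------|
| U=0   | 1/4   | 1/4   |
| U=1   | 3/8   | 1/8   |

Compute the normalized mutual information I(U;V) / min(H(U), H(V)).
Marginal P(U) (row sums):
  P(U=0) = 1/4 + 1/4 = 1/2
  P(U=1) = 3/8 + 1/8 = 1/2
Marginal P(V) (column sums):
  P(V=0) = 1/4 + 3/8 = 5/8
  P(V=1) = 1/4 + 1/8 = 3/8

H(U) = -[(1/2)·log₂(1/2) + (1/2)·log₂(1/2)]
  = 0.5000 + 0.5000
  = 1.0000 bits
H(V) = -[(5/8)·log₂(5/8) + (3/8)·log₂(3/8)]
  = 0.4238 + 0.5306
  = 0.9544 bits
H(U,V) = -[(1/4)·log₂(1/4) + (1/4)·log₂(1/4) + (3/8)·log₂(3/8) + (1/8)·log₂(1/8)]
  = 0.5000 + 0.5000 + 0.5306 + 0.3750
  = 1.9056 bits

I(U;V) = H(U) + H(V) - H(U,V)
  = 1.0000 + 0.9544 - 1.9056
  = 0.0488 bits

min(H(U), H(V)) = min(1.0000, 0.9544) = 0.9544 bits
Normalized MI = 0.0488 / 0.9544 = 0.0511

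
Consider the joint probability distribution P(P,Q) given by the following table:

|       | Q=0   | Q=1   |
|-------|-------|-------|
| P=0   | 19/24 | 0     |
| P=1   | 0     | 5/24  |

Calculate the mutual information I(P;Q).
Marginal P(P) (row sums):
  P(P=0) = 19/24 + 0 = 19/24
  P(P=1) = 0 + 5/24 = 5/24
Marginal P(Q) (column sums):
  P(Q=0) = 19/24 + 0 = 19/24
  P(Q=1) = 0 + 5/24 = 5/24

H(P) = -[(19/24)·log₂(19/24) + (5/24)·log₂(5/24)]
  = 0.2668 + 0.4715
  = 0.7383 bits
H(Q) = -[(19/24)·log₂(19/24) + (5/24)·log₂(5/24)]
  = 0.2668 + 0.4715
  = 0.7383 bits
H(P,Q) = -[(19/24)·log₂(19/24) + (5/24)·log₂(5/24)]
  = 0.2668 + 0.4715
  = 0.7383 bits

I(P;Q) = H(P) + H(Q) - H(P,Q)
  = 0.7383 + 0.7383 - 0.7383
  = 0.7383 bits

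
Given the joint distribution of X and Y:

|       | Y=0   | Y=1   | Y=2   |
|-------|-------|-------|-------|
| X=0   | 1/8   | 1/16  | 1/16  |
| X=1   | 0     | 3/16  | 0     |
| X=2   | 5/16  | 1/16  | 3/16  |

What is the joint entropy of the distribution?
H(X,Y) = -Σ P(X,Y) log₂ P(X,Y), summed over the non-zero cells:
H(X,Y) = -[(1/8)·log₂(1/8) + (1/16)·log₂(1/16) + (1/16)·log₂(1/16) + (3/16)·log₂(3/16) + (5/16)·log₂(5/16) + (1/16)·log₂(1/16) + (3/16)·log₂(3/16)]
  = 0.3750 + 0.2500 + 0.2500 + 0.4528 + 0.5244 + 0.2500 + 0.4528
  = 2.5550 bits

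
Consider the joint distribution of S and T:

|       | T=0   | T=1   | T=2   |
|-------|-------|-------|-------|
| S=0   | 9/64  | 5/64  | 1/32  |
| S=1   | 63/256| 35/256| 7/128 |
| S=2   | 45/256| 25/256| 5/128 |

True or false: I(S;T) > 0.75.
Marginal P(S) (row sums):
  P(S=0) = 9/64 + 5/64 + 1/32 = 1/4
  P(S=1) = 63/256 + 35/256 + 7/128 = 7/16
  P(S=2) = 45/256 + 25/256 + 5/128 = 5/16
Marginal P(T) (column sums):
  P(T=0) = 9/64 + 63/256 + 45/256 = 9/16
  P(T=1) = 5/64 + 35/256 + 25/256 = 5/16
  P(T=2) = 1/32 + 7/128 + 5/128 = 1/8

H(S) = -[(1/4)·log₂(1/4) + (7/16)·log₂(7/16) + (5/16)·log₂(5/16)]
  = 0.5000 + 0.5218 + 0.5244
  = 1.5462 bits
H(T) = -[(9/16)·log₂(9/16) + (5/16)·log₂(5/16) + (1/8)·log₂(1/8)]
  = 0.4669 + 0.5244 + 0.3750
  = 1.3663 bits
H(S,T) = -[(9/64)·log₂(9/64) + (5/64)·log₂(5/64) + (1/32)·log₂(1/32) + (63/256)·log₂(63/256) + (35/256)·log₂(35/256) + (7/128)·log₂(7/128) + (45/256)·log₂(45/256) + (25/256)·log₂(25/256) + (5/128)·log₂(5/128)]
  = 0.3980 + 0.2873 + 0.1563 + 0.4978 + 0.3925 + 0.2293 + 0.4409 + 0.3277 + 0.1827
  = 2.9125 bits

I(S;T) = H(S) + H(T) - H(S,T)
  = 1.5462 + 1.3663 - 2.9125
  = 0.0000 bits

False. I(S;T) = 0.0000 bits, which is ≤ 0.75 bits.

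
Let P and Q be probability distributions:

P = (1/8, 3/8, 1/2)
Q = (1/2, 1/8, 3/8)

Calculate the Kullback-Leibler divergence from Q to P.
D(P||Q) = Σ P(i) log₂(P(i)/Q(i))
  i=0: (1/8) × log₂((1/8)/(1/2)) = (1/8) × log₂(1/4) = -0.2500
  i=1: (3/8) × log₂((3/8)/(1/8)) = (3/8) × log₂(3) = 0.5944
  i=2: (1/2) × log₂((1/2)/(3/8)) = (1/2) × log₂(4/3) = 0.2075
D(P||Q) = -0.2500 + 0.5944 + 0.2075
  = 0.5519 bits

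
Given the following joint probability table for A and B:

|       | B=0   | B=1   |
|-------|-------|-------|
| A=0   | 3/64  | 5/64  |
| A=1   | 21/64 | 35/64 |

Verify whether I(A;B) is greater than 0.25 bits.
Marginal P(A) (row sums):
  P(A=0) = 3/64 + 5/64 = 1/8
  P(A=1) = 21/64 + 35/64 = 7/8
Marginal P(B) (column sums):
  P(B=0) = 3/64 + 21/64 = 3/8
  P(B=1) = 5/64 + 35/64 = 5/8

H(A) = -[(1/8)·log₂(1/8) + (7/8)·log₂(7/8)]
  = 0.3750 + 0.1686
  = 0.5436 bits
H(B) = -[(3/8)·log₂(3/8) + (5/8)·log₂(5/8)]
  = 0.5306 + 0.4238
  = 0.9544 bits
H(A,B) = -[(3/64)·log₂(3/64) + (5/64)·log₂(5/64) + (21/64)·log₂(21/64) + (35/64)·log₂(35/64)]
  = 0.2070 + 0.2873 + 0.5275 + 0.4762
  = 1.4980 bits

I(A;B) = H(A) + H(B) - H(A,B)
  = 0.5436 + 0.9544 - 1.4980
  = 0.0000 bits

No. I(A;B) = 0.0000 bits, which is ≤ 0.25 bits.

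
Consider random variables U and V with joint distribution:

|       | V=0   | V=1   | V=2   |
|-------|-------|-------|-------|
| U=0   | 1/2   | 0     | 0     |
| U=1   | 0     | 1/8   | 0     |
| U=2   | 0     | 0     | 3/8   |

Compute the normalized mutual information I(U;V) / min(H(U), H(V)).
Marginal P(U) (row sums):
  P(U=0) = 1/2 + 0 + 0 = 1/2
  P(U=1) = 0 + 1/8 + 0 = 1/8
  P(U=2) = 0 + 0 + 3/8 = 3/8
Marginal P(V) (column sums):
  P(V=0) = 1/2 + 0 + 0 = 1/2
  P(V=1) = 0 + 1/8 + 0 = 1/8
  P(V=2) = 0 + 0 + 3/8 = 3/8

H(U) = -[(1/2)·log₂(1/2) + (1/8)·log₂(1/8) + (3/8)·log₂(3/8)]
  = 0.5000 + 0.3750 + 0.5306
  = 1.4056 bits
H(V) = -[(1/2)·log₂(1/2) + (1/8)·log₂(1/8) + (3/8)·log₂(3/8)]
  = 0.5000 + 0.3750 + 0.5306
  = 1.4056 bits
H(U,V) = -[(1/2)·log₂(1/2) + (1/8)·log₂(1/8) + (3/8)·log₂(3/8)]
  = 0.5000 + 0.3750 + 0.5306
  = 1.4056 bits

I(U;V) = H(U) + H(V) - H(U,V)
  = 1.4056 + 1.4056 - 1.4056
  = 1.4056 bits

min(H(U), H(V)) = min(1.4056, 1.4056) = 1.4056 bits
Normalized MI = 1.4056 / 1.4056 = 1.0000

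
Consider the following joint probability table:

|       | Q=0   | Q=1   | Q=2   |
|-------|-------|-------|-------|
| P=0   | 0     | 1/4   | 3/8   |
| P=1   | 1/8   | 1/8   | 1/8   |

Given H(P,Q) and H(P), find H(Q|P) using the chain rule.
From the chain rule: H(P,Q) = H(P) + H(Q|P)
Therefore: H(Q|P) = H(P,Q) - H(P)

H(P,Q) = -[(1/4)·log₂(1/4) + (3/8)·log₂(3/8) + (1/8)·log₂(1/8) + (1/8)·log₂(1/8) + (1/8)·log₂(1/8)]
  = 0.5000 + 0.5306 + 0.3750 + 0.3750 + 0.3750
  = 2.1556 bits
Marginal P(P) (row sums):
  P(P=0) = 0 + 1/4 + 3/8 = 5/8
  P(P=1) = 1/8 + 1/8 + 1/8 = 3/8
H(P) = -[(5/8)·log₂(5/8) + (3/8)·log₂(3/8)]
  = 0.4238 + 0.5306
  = 0.9544 bits

H(Q|P) = 2.1556 - 0.9544 = 1.2012 bits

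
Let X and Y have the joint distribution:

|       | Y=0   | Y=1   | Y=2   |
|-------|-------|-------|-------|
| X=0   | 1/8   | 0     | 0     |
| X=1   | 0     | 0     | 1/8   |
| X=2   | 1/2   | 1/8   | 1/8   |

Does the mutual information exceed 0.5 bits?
Marginal P(X) (row sums):
  P(X=0) = 1/8 + 0 + 0 = 1/8
  P(X=1) = 0 + 0 + 1/8 = 1/8
  P(X=2) = 1/2 + 1/8 + 1/8 = 3/4
Marginal P(Y) (column sums):
  P(Y=0) = 1/8 + 0 + 1/2 = 5/8
  P(Y=1) = 0 + 0 + 1/8 = 1/8
  P(Y=2) = 0 + 1/8 + 1/8 = 1/4

H(X) = -[(1/8)·log₂(1/8) + (1/8)·log₂(1/8) + (3/4)·log₂(3/4)]
  = 0.3750 + 0.3750 + 0.3113
  = 1.0613 bits
H(Y) = -[(5/8)·log₂(5/8) + (1/8)·log₂(1/8) + (1/4)·log₂(1/4)]
  = 0.4238 + 0.3750 + 0.5000
  = 1.2988 bits
H(X,Y) = -[(1/8)·log₂(1/8) + (1/8)·log₂(1/8) + (1/2)·log₂(1/2) + (1/8)·log₂(1/8) + (1/8)·log₂(1/8)]
  = 0.3750 + 0.3750 + 0.5000 + 0.3750 + 0.3750
  = 2.0000 bits

I(X;Y) = H(X) + H(Y) - H(X,Y)
  = 1.0613 + 1.2988 - 2.0000
  = 0.3601 bits

No. I(X;Y) = 0.3601 bits, which is ≤ 0.5 bits.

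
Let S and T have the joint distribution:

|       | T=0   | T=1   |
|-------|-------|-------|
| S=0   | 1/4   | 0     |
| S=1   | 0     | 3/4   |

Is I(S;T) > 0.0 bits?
Marginal P(S) (row sums):
  P(S=0) = 1/4 + 0 = 1/4
  P(S=1) = 0 + 3/4 = 3/4
Marginal P(T) (column sums):
  P(T=0) = 1/4 + 0 = 1/4
  P(T=1) = 0 + 3/4 = 3/4

H(S) = -[(1/4)·log₂(1/4) + (3/4)·log₂(3/4)]
  = 0.5000 + 0.3113
  = 0.8113 bits
H(T) = -[(1/4)·log₂(1/4) + (3/4)·log₂(3/4)]
  = 0.5000 + 0.3113
  = 0.8113 bits
H(S,T) = -[(1/4)·log₂(1/4) + (3/4)·log₂(3/4)]
  = 0.5000 + 0.3113
  = 0.8113 bits

I(S;T) = H(S) + H(T) - H(S,T)
  = 0.8113 + 0.8113 - 0.8113
  = 0.8113 bits

Yes. I(S;T) = 0.8113 bits, which is > 0.0 bits.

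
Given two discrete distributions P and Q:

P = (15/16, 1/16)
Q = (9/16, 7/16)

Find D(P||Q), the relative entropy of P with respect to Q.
D(P||Q) = Σ P(i) log₂(P(i)/Q(i))
  i=0: (15/16) × log₂((15/16)/(9/16)) = (15/16) × log₂(5/3) = 0.6909
  i=1: (1/16) × log₂((1/16)/(7/16)) = (1/16) × log₂(1/7) = -0.1755
D(P||Q) = 0.6909 - 0.1755
  = 0.5154 bits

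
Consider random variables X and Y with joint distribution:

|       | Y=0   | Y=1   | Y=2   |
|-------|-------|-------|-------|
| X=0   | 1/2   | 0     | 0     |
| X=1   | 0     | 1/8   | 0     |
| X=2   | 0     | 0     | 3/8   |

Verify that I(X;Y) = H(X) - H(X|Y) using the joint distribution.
Left side, from I(X;Y) = H(X) + H(Y) - H(X,Y):
Marginal P(X) (row sums):
  P(X=0) = 1/2 + 0 + 0 = 1/2
  P(X=1) = 0 + 1/8 + 0 = 1/8
  P(X=2) = 0 + 0 + 3/8 = 3/8
Marginal P(Y) (column sums):
  P(Y=0) = 1/2 + 0 + 0 = 1/2
  P(Y=1) = 0 + 1/8 + 0 = 1/8
  P(Y=2) = 0 + 0 + 3/8 = 3/8

H(X) = -[(1/2)·log₂(1/2) + (1/8)·log₂(1/8) + (3/8)·log₂(3/8)]
  = 0.5000 + 0.3750 + 0.5306
  = 1.4056 bits
H(Y) = -[(1/2)·log₂(1/2) + (1/8)·log₂(1/8) + (3/8)·log₂(3/8)]
  = 0.5000 + 0.3750 + 0.5306
  = 1.4056 bits
H(X,Y) = -[(1/2)·log₂(1/2) + (1/8)·log₂(1/8) + (3/8)·log₂(3/8)]
  = 0.5000 + 0.3750 + 0.5306
  = 1.4056 bits

I(X;Y) = H(X) + H(Y) - H(X,Y)
  = 1.4056 + 1.4056 - 1.4056
  = 1.4056 bits

Right side, with H(X|Y) computed directly from the conditional probabilities:
H(X|Y) = -Σ P(X,Y)·log₂ P(X|Y), where P(X|Y) = P(X,Y) / P(Y)
  (cells with P(X,Y) = 0 contribute 0)
  (X=0,Y=0): P(X|Y) = (1/2)/(1/2) = 1;  -(1/2)·log₂(1) = 0.0000
  (X=1,Y=1): P(X|Y) = (1/8)/(1/8) = 1;  -(1/8)·log₂(1) = 0.0000
  (X=2,Y=2): P(X|Y) = (3/8)/(3/8) = 1;  -(3/8)·log₂(1) = 0.0000
H(X|Y) = 0.0000 + 0.0000 + 0.0000
  = 0.0000 bits
H(X) - H(X|Y) = 1.4056 - 0.0000 = 1.4056 bits

Both sides equal 1.4056 bits, so I(X;Y) = H(X) - H(X|Y) ✓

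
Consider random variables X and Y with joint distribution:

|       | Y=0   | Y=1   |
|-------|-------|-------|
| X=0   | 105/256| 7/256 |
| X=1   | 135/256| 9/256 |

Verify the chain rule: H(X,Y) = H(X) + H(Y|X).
Left side:
H(X,Y) = -[(105/256)·log₂(105/256) + (7/256)·log₂(7/256) + (135/256)·log₂(135/256) + (9/256)·log₂(9/256)]
  = 0.5274 + 0.1420 + 0.4868 + 0.1698
  = 1.3260 bits

Right side:
Marginal P(X) (row sums):
  P(X=0) = 105/256 + 7/256 = 7/16
  P(X=1) = 135/256 + 9/256 = 9/16
H(X) = -[(7/16)·log₂(7/16) + (9/16)·log₂(9/16)]
  = 0.5218 + 0.4669
  = 0.9887 bits
H(Y|X) = -Σ P(X,Y)·log₂ P(Y|X), where P(Y|X) = P(X,Y) / P(X)
  (X=0,Y=0): P(Y|X) = (105/256)/(7/16) = 15/16;  -(105/256)·log₂(15/16) = 0.0382
  (X=0,Y=1): P(Y|X) = (7/256)/(7/16) = 1/16;  -(7/256)·log₂(1/16) = 0.1094
  (X=1,Y=0): P(Y|X) = (135/256)/(9/16) = 15/16;  -(135/256)·log₂(15/16) = 0.0491
  (X=1,Y=1): P(Y|X) = (9/256)/(9/16) = 1/16;  -(9/256)·log₂(1/16) = 0.1406
H(Y|X) = 0.0382 + 0.1094 + 0.0491 + 0.1406
  = 0.3373 bits
H(X) + H(Y|X) = 0.9887 + 0.3373 = 1.3260 bits

Both sides equal 1.3260 bits, so the chain rule holds ✓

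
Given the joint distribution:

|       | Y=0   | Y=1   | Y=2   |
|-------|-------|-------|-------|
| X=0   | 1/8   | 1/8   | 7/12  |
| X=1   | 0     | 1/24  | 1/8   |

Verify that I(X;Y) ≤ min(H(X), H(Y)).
Marginal P(X) (row sums):
  P(X=0) = 1/8 + 1/8 + 7/12 = 5/6
  P(X=1) = 0 + 1/24 + 1/8 = 1/6
Marginal P(Y) (column sums):
  P(Y=0) = 1/8 + 0 = 1/8
  P(Y=1) = 1/8 + 1/24 = 1/6
  P(Y=2) = 7/12 + 1/8 = 17/24

H(X) = -[(5/6)·log₂(5/6) + (1/6)·log₂(1/6)]
  = 0.2192 + 0.4308
  = 0.6500 bits
H(Y) = -[(1/8)·log₂(1/8) + (1/6)·log₂(1/6) + (17/24)·log₂(17/24)]
  = 0.3750 + 0.4308 + 0.3524
  = 1.1582 bits
H(X,Y) = -[(1/8)·log₂(1/8) + (1/8)·log₂(1/8) + (7/12)·log₂(7/12) + (1/24)·log₂(1/24) + (1/8)·log₂(1/8)]
  = 0.3750 + 0.3750 + 0.4536 + 0.1910 + 0.3750
  = 1.7696 bits

I(X;Y) = H(X) + H(Y) - H(X,Y)
  = 0.6500 + 1.1582 - 1.7696
  = 0.0386 bits

min(H(X), H(Y)) = min(0.6500, 1.1582) = 0.6500 bits
Since 0.0386 ≤ 0.6500, the bound is satisfied ✓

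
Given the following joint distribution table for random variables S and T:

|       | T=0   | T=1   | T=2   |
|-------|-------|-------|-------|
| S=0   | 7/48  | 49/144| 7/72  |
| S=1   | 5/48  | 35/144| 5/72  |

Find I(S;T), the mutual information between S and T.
Marginal P(S) (row sums):
  P(S=0) = 7/48 + 49/144 + 7/72 = 7/12
  P(S=1) = 5/48 + 35/144 + 5/72 = 5/12
Marginal P(T) (column sums):
  P(T=0) = 7/48 + 5/48 = 1/4
  P(T=1) = 49/144 + 35/144 = 7/12
  P(T=2) = 7/72 + 5/72 = 1/6

H(S) = -[(7/12)·log₂(7/12) + (5/12)·log₂(5/12)]
  = 0.4536 + 0.5263
  = 0.9799 bits
H(T) = -[(1/4)·log₂(1/4) + (7/12)·log₂(7/12) + (1/6)·log₂(1/6)]
  = 0.5000 + 0.4536 + 0.4308
  = 1.3844 bits
H(S,T) = -[(7/48)·log₂(7/48) + (49/144)·log₂(49/144) + (7/72)·log₂(7/72) + (5/48)·log₂(5/48) + (35/144)·log₂(35/144) + (5/72)·log₂(5/72)]
  = 0.4051 + 0.5292 + 0.3269 + 0.3399 + 0.4960 + 0.2672
  = 2.3643 bits

I(S;T) = H(S) + H(T) - H(S,T)
  = 0.9799 + 1.3844 - 2.3643
  = 0.0000 bits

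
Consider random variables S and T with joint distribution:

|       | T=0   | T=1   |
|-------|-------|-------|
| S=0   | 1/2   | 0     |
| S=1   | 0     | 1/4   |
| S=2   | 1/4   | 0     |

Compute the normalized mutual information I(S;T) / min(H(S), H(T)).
Marginal P(S) (row sums):
  P(S=0) = 1/2 + 0 = 1/2
  P(S=1) = 0 + 1/4 = 1/4
  P(S=2) = 1/4 + 0 = 1/4
Marginal P(T) (column sums):
  P(T=0) = 1/2 + 0 + 1/4 = 3/4
  P(T=1) = 0 + 1/4 + 0 = 1/4

H(S) = -[(1/2)·log₂(1/2) + (1/4)·log₂(1/4) + (1/4)·log₂(1/4)]
  = 0.5000 + 0.5000 + 0.5000
  = 1.5000 bits
H(T) = -[(3/4)·log₂(3/4) + (1/4)·log₂(1/4)]
  = 0.3113 + 0.5000
  = 0.8113 bits
H(S,T) = -[(1/2)·log₂(1/2) + (1/4)·log₂(1/4) + (1/4)·log₂(1/4)]
  = 0.5000 + 0.5000 + 0.5000
  = 1.5000 bits

I(S;T) = H(S) + H(T) - H(S,T)
  = 1.5000 + 0.8113 - 1.5000
  = 0.8113 bits

min(H(S), H(T)) = min(1.5000, 0.8113) = 0.8113 bits
Normalized MI = 0.8113 / 0.8113 = 1.0000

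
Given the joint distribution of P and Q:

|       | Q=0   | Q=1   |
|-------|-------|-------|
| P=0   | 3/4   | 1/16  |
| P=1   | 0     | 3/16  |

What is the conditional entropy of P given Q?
Marginal P(Q) (column sums):
  P(Q=0) = 3/4 + 0 = 3/4
  P(Q=1) = 1/16 + 3/16 = 1/4

H(P|Q) = -Σ P(P,Q)·log₂ P(P|Q), where P(P|Q) = P(P,Q) / P(Q)
  (cells with P(P,Q) = 0 contribute 0)
  (P=0,Q=0): P(P|Q) = (3/4)/(3/4) = 1;  -(3/4)·log₂(1) = 0.0000
  (P=0,Q=1): P(P|Q) = (1/16)/(1/4) = 1/4;  -(1/16)·log₂(1/4) = 0.1250
  (P=1,Q=1): P(P|Q) = (3/16)/(1/4) = 3/4;  -(3/16)·log₂(3/4) = 0.0778
H(P|Q) = 0.0000 + 0.1250 + 0.0778
  = 0.2028 bits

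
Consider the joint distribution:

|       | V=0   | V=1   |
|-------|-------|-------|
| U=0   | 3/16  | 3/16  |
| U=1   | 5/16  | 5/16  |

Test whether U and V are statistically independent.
Marginal P(U) (row sums):
  P(U=0) = 3/16 + 3/16 = 3/8
  P(U=1) = 5/16 + 5/16 = 5/8
Marginal P(V) (column sums):
  P(V=0) = 3/16 + 5/16 = 1/2
  P(V=1) = 3/16 + 5/16 = 1/2

U and V are independent iff P(U=i,V=j) = P(U=i)·P(V=j) for every cell.
  P(U=0)·P(V=0) = 3/8 × 1/2 = 3/16 = P(U=0,V=0) ✓
  P(U=0)·P(V=1) = 3/8 × 1/2 = 3/16 = P(U=0,V=1) ✓
  P(U=1)·P(V=0) = 5/8 × 1/2 = 5/16 = P(U=1,V=0) ✓
  P(U=1)·P(V=1) = 5/8 × 1/2 = 5/16 = P(U=1,V=1) ✓

Yes, U and V are independent: every cell factors, so I(U;V) = 0 bits.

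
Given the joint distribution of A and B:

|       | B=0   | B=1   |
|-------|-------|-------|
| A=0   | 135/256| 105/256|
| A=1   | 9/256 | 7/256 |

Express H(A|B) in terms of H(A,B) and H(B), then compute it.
H(A|B) = H(A,B) - H(B)

Marginal P(B) (column sums):
  P(B=0) = 135/256 + 9/256 = 9/16
  P(B=1) = 105/256 + 7/256 = 7/16

H(A,B) = -[(135/256)·log₂(135/256) + (105/256)·log₂(105/256) + (9/256)·log₂(9/256) + (7/256)·log₂(7/256)]
  = 0.4868 + 0.5274 + 0.1698 + 0.1420
  = 1.3260 bits
H(B) = -[(9/16)·log₂(9/16) + (7/16)·log₂(7/16)]
  = 0.4669 + 0.5218
  = 0.9887 bits

H(A|B) = 1.3260 - 0.9887 = 0.3373 bits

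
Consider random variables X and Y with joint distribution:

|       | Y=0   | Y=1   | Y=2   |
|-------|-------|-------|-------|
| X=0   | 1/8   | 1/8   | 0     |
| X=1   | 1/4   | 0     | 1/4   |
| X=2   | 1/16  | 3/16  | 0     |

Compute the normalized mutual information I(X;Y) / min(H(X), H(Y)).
Marginal P(X) (row sums):
  P(X=0) = 1/8 + 1/8 + 0 = 1/4
  P(X=1) = 1/4 + 0 + 1/4 = 1/2
  P(X=2) = 1/16 + 3/16 + 0 = 1/4
Marginal P(Y) (column sums):
  P(Y=0) = 1/8 + 1/4 + 1/16 = 7/16
  P(Y=1) = 1/8 + 0 + 3/16 = 5/16
  P(Y=2) = 0 + 1/4 + 0 = 1/4

H(X) = -[(1/4)·log₂(1/4) + (1/2)·log₂(1/2) + (1/4)·log₂(1/4)]
  = 0.5000 + 0.5000 + 0.5000
  = 1.5000 bits
H(Y) = -[(7/16)·log₂(7/16) + (5/16)·log₂(5/16) + (1/4)·log₂(1/4)]
  = 0.5218 + 0.5244 + 0.5000
  = 1.5462 bits
H(X,Y) = -[(1/8)·log₂(1/8) + (1/8)·log₂(1/8) + (1/4)·log₂(1/4) + (1/4)·log₂(1/4) + (1/16)·log₂(1/16) + (3/16)·log₂(3/16)]
  = 0.3750 + 0.3750 + 0.5000 + 0.5000 + 0.2500 + 0.4528
  = 2.4528 bits

I(X;Y) = H(X) + H(Y) - H(X,Y)
  = 1.5000 + 1.5462 - 2.4528
  = 0.5934 bits

min(H(X), H(Y)) = min(1.5000, 1.5462) = 1.5000 bits
Normalized MI = 0.5934 / 1.5000 = 0.3956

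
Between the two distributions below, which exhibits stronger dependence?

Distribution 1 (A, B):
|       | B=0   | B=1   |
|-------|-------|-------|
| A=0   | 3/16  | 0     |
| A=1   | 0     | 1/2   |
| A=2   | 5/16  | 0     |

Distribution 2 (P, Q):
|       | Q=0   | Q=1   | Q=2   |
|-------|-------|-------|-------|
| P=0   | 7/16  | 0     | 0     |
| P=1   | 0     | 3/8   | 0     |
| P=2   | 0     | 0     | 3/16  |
Distribution 1 (A, B):
Marginal P(A) (row sums):
  P(A=0) = 3/16 + 0 = 3/16
  P(A=1) = 0 + 1/2 = 1/2
  P(A=2) = 5/16 + 0 = 5/16
Marginal P(B) (column sums):
  P(B=0) = 3/16 + 0 + 5/16 = 1/2
  P(B=1) = 0 + 1/2 + 0 = 1/2

H(A) = -[(3/16)·log₂(3/16) + (1/2)·log₂(1/2) + (5/16)·log₂(5/16)]
  = 0.4528 + 0.5000 + 0.5244
  = 1.4772 bits
H(B) = -[(1/2)·log₂(1/2) + (1/2)·log₂(1/2)]
  = 0.5000 + 0.5000
  = 1.0000 bits
H(A,B) = -[(3/16)·log₂(3/16) + (1/2)·log₂(1/2) + (5/16)·log₂(5/16)]
  = 0.4528 + 0.5000 + 0.5244
  = 1.4772 bits

I(A;B) = H(A) + H(B) - H(A,B)
  = 1.4772 + 1.0000 - 1.4772
  = 1.0000 bits

Distribution 2 (P, Q):
Marginal P(P) (row sums):
  P(P=0) = 7/16 + 0 + 0 = 7/16
  P(P=1) = 0 + 3/8 + 0 = 3/8
  P(P=2) = 0 + 0 + 3/16 = 3/16
Marginal P(Q) (column sums):
  P(Q=0) = 7/16 + 0 + 0 = 7/16
  P(Q=1) = 0 + 3/8 + 0 = 3/8
  P(Q=2) = 0 + 0 + 3/16 = 3/16

H(P) = -[(7/16)·log₂(7/16) + (3/8)·log₂(3/8) + (3/16)·log₂(3/16)]
  = 0.5218 + 0.5306 + 0.4528
  = 1.5052 bits
H(Q) = -[(7/16)·log₂(7/16) + (3/8)·log₂(3/8) + (3/16)·log₂(3/16)]
  = 0.5218 + 0.5306 + 0.4528
  = 1.5052 bits
H(P,Q) = -[(7/16)·log₂(7/16) + (3/8)·log₂(3/8) + (3/16)·log₂(3/16)]
  = 0.5218 + 0.5306 + 0.4528
  = 1.5052 bits

I(P;Q) = H(P) + H(Q) - H(P,Q)
  = 1.5052 + 1.5052 - 1.5052
  = 1.5052 bits

I(P;Q) = 1.5052 bits > I(A;B) = 1.0000 bits, so (P, Q) has the higher mutual information (stronger dependence).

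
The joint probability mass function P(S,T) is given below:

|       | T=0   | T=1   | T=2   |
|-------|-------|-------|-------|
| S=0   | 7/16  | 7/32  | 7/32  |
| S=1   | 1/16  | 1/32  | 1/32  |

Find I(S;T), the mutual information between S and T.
Marginal P(S) (row sums):
  P(S=0) = 7/16 + 7/32 + 7/32 = 7/8
  P(S=1) = 1/16 + 1/32 + 1/32 = 1/8
Marginal P(T) (column sums):
  P(T=0) = 7/16 + 1/16 = 1/2
  P(T=1) = 7/32 + 1/32 = 1/4
  P(T=2) = 7/32 + 1/32 = 1/4

H(S) = -[(7/8)·log₂(7/8) + (1/8)·log₂(1/8)]
  = 0.1686 + 0.3750
  = 0.5436 bits
H(T) = -[(1/2)·log₂(1/2) + (1/4)·log₂(1/4) + (1/4)·log₂(1/4)]
  = 0.5000 + 0.5000 + 0.5000
  = 1.5000 bits
H(S,T) = -[(7/16)·log₂(7/16) + (7/32)·log₂(7/32) + (7/32)·log₂(7/32) + (1/16)·log₂(1/16) + (1/32)·log₂(1/32) + (1/32)·log₂(1/32)]
  = 0.5218 + 0.4796 + 0.4796 + 0.2500 + 0.1563 + 0.1563
  = 2.0436 bits

I(S;T) = H(S) + H(T) - H(S,T)
  = 0.5436 + 1.5000 - 2.0436
  = 0.0000 bits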